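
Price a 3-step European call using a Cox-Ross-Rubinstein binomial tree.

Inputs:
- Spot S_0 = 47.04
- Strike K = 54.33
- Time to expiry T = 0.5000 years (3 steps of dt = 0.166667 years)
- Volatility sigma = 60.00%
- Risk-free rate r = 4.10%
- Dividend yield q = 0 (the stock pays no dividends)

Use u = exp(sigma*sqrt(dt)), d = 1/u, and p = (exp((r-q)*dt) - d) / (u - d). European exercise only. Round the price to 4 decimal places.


Answer: Price = V(0,0) = 5.8850

Derivation:
dt = T/N = 0.166667
u = exp(sigma*sqrt(dt)) = 1.277556; d = 1/u = 0.782744
p = (exp((r-q)*dt) - d) / (u - d) = 0.452924
Discount per step: exp(-r*dt) = 0.993190
Stock lattice S(k, i) with i counting down-moves:
  k=0: S(0,0) = 47.0400
  k=1: S(1,0) = 60.0962; S(1,1) = 36.8203
  k=2: S(2,0) = 76.7763; S(2,1) = 47.0400; S(2,2) = 28.8209
  k=3: S(3,0) = 98.0861; S(3,1) = 60.0962; S(3,2) = 36.8203; S(3,3) = 22.5594
Terminal payoffs V(N, i) = max(S_T - K, 0):
  V(3,0) = 43.756057; V(3,1) = 5.766240; V(3,2) = 0.000000; V(3,3) = 0.000000
Backward induction: V(k, i) = exp(-r*dt) * [p * V(k+1, i) + (1-p) * V(k+1, i+1)].
  V(2,0) = exp(-r*dt) * [p*43.756057 + (1-p)*5.766240] = 22.816309
  V(2,1) = exp(-r*dt) * [p*5.766240 + (1-p)*0.000000] = 2.593885
  V(2,2) = exp(-r*dt) * [p*0.000000 + (1-p)*0.000000] = 0.000000
  V(1,0) = exp(-r*dt) * [p*22.816309 + (1-p)*2.593885] = 11.673075
  V(1,1) = exp(-r*dt) * [p*2.593885 + (1-p)*0.000000] = 1.166833
  V(0,0) = exp(-r*dt) * [p*11.673075 + (1-p)*1.166833] = 5.885014


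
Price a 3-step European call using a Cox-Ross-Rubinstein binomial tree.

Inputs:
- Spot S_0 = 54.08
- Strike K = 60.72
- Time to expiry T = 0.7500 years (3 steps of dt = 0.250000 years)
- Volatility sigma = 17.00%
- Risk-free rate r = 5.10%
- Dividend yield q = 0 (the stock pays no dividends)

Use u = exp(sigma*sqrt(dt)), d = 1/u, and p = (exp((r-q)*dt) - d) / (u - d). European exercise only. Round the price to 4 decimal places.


dt = T/N = 0.250000
u = exp(sigma*sqrt(dt)) = 1.088717; d = 1/u = 0.918512
p = (exp((r-q)*dt) - d) / (u - d) = 0.554152
Discount per step: exp(-r*dt) = 0.987331
Stock lattice S(k, i) with i counting down-moves:
  k=0: S(0,0) = 54.0800
  k=1: S(1,0) = 58.8778; S(1,1) = 49.6731
  k=2: S(2,0) = 64.1013; S(2,1) = 54.0800; S(2,2) = 45.6254
  k=3: S(3,0) = 69.7882; S(3,1) = 58.8778; S(3,2) = 49.6731; S(3,3) = 41.9075
Terminal payoffs V(N, i) = max(S_T - K, 0):
  V(3,0) = 9.068164; V(3,1) = 0.000000; V(3,2) = 0.000000; V(3,3) = 0.000000
Backward induction: V(k, i) = exp(-r*dt) * [p * V(k+1, i) + (1-p) * V(k+1, i+1)].
  V(2,0) = exp(-r*dt) * [p*9.068164 + (1-p)*0.000000] = 4.961479
  V(2,1) = exp(-r*dt) * [p*0.000000 + (1-p)*0.000000] = 0.000000
  V(2,2) = exp(-r*dt) * [p*0.000000 + (1-p)*0.000000] = 0.000000
  V(1,0) = exp(-r*dt) * [p*4.961479 + (1-p)*0.000000] = 2.714582
  V(1,1) = exp(-r*dt) * [p*0.000000 + (1-p)*0.000000] = 0.000000
  V(0,0) = exp(-r*dt) * [p*2.714582 + (1-p)*0.000000] = 1.485233

Answer: Price = V(0,0) = 1.4852


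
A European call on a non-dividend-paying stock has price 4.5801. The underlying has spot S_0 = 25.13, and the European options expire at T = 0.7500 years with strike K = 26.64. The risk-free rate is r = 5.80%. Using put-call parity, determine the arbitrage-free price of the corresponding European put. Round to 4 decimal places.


Put-call parity: C - P = S_0 * exp(-qT) - K * exp(-rT).
S_0 * exp(-qT) = 25.1300 * 1.00000000 = 25.13000000
K * exp(-rT) = 26.6400 * 0.95743255 = 25.50600324
P = C - S*exp(-qT) + K*exp(-rT)
P = 4.5801 - 25.13000000 + 25.50600324 = 4.9561

Answer: Put price = 4.9561


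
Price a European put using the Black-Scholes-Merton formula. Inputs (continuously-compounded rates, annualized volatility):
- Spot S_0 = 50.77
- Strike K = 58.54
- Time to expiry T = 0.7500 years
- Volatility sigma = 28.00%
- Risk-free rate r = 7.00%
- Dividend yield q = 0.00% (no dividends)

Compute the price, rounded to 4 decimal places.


Answer: Price = 7.8644

Derivation:
d1 = (ln(S/K) + (r - q + 0.5*sigma^2) * T) / (sigma * sqrt(T)) = -0.24951698
d2 = d1 - sigma * sqrt(T) = -0.49200409
exp(-rT) = 0.94885432; exp(-qT) = 1.00000000
P = K * exp(-rT) * N(-d2) - S_0 * exp(-qT) * N(-d1)
N(-d1) = 0.59851955; N(-d2) = 0.68864178
P = 58.5400 * 0.94885432 * 0.68864178 - 50.7700 * 1.00000000 * 0.59851955 = 7.8644


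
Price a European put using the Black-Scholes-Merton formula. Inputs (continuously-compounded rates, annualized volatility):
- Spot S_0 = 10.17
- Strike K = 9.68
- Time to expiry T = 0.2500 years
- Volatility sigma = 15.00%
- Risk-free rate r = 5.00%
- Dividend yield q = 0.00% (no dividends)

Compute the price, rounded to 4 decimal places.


d1 = (ln(S/K) + (r - q + 0.5*sigma^2) * T) / (sigma * sqrt(T)) = 0.86257078
d2 = d1 - sigma * sqrt(T) = 0.78757078
exp(-rT) = 0.98757780; exp(-qT) = 1.00000000
P = K * exp(-rT) * N(-d2) - S_0 * exp(-qT) * N(-d1)
N(-d1) = 0.19418675; N(-d2) = 0.21547390
P = 9.6800 * 0.98757780 * 0.21547390 - 10.1700 * 1.00000000 * 0.19418675 = 0.0850

Answer: Price = 0.0850


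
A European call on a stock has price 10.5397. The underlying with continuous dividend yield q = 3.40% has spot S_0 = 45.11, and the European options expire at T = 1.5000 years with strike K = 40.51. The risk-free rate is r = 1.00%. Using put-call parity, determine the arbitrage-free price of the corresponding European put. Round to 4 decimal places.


Answer: Put price = 7.5795

Derivation:
Put-call parity: C - P = S_0 * exp(-qT) - K * exp(-rT).
S_0 * exp(-qT) = 45.1100 * 0.95027867 = 42.86707083
K * exp(-rT) = 40.5100 * 0.98511194 = 39.90688467
P = C - S*exp(-qT) + K*exp(-rT)
P = 10.5397 - 42.86707083 + 39.90688467 = 7.5795


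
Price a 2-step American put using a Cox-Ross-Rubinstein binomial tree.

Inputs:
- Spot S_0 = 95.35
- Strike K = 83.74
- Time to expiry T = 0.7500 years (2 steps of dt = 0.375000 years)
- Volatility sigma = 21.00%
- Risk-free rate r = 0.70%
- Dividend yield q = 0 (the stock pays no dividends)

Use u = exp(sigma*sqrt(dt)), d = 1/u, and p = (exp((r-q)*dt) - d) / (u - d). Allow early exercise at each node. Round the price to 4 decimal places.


Answer: Price = V(0,0) = 2.7134

Derivation:
dt = T/N = 0.375000
u = exp(sigma*sqrt(dt)) = 1.137233; d = 1/u = 0.879327
p = (exp((r-q)*dt) - d) / (u - d) = 0.478086
Discount per step: exp(-r*dt) = 0.997378
Stock lattice S(k, i) with i counting down-moves:
  k=0: S(0,0) = 95.3500
  k=1: S(1,0) = 108.4352; S(1,1) = 83.8438
  k=2: S(2,0) = 123.3161; S(2,1) = 95.3500; S(2,2) = 73.7262
Terminal payoffs V(N, i) = max(K - S_T, 0):
  V(2,0) = 0.000000; V(2,1) = 0.000000; V(2,2) = 10.013824
Backward induction: V(k, i) = exp(-r*dt) * [p * V(k+1, i) + (1-p) * V(k+1, i+1)]; then take max(V_cont, immediate exercise) for American.
  V(1,0) = exp(-r*dt) * [p*0.000000 + (1-p)*0.000000] = 0.000000; exercise = 0.000000; V(1,0) = max -> 0.000000
  V(1,1) = exp(-r*dt) * [p*0.000000 + (1-p)*10.013824] = 5.212652; exercise = 0.000000; V(1,1) = max -> 5.212652
  V(0,0) = exp(-r*dt) * [p*0.000000 + (1-p)*5.212652] = 2.713423; exercise = 0.000000; V(0,0) = max -> 2.713423


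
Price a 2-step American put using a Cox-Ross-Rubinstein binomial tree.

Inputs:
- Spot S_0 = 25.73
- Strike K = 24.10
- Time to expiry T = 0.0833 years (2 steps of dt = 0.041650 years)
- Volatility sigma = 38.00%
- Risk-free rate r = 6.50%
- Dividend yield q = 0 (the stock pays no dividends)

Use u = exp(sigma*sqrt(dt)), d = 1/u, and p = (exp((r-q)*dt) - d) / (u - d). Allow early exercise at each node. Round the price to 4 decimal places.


Answer: Price = V(0,0) = 0.5178

Derivation:
dt = T/N = 0.041650
u = exp(sigma*sqrt(dt)) = 1.080638; d = 1/u = 0.925379
p = (exp((r-q)*dt) - d) / (u - d) = 0.498082
Discount per step: exp(-r*dt) = 0.997296
Stock lattice S(k, i) with i counting down-moves:
  k=0: S(0,0) = 25.7300
  k=1: S(1,0) = 27.8048; S(1,1) = 23.8100
  k=2: S(2,0) = 30.0469; S(2,1) = 25.7300; S(2,2) = 22.0333
Terminal payoffs V(N, i) = max(K - S_T, 0):
  V(2,0) = 0.000000; V(2,1) = 0.000000; V(2,2) = 2.066714
Backward induction: V(k, i) = exp(-r*dt) * [p * V(k+1, i) + (1-p) * V(k+1, i+1)]; then take max(V_cont, immediate exercise) for American.
  V(1,0) = exp(-r*dt) * [p*0.000000 + (1-p)*0.000000] = 0.000000; exercise = 0.000000; V(1,0) = max -> 0.000000
  V(1,1) = exp(-r*dt) * [p*0.000000 + (1-p)*2.066714] = 1.034516; exercise = 0.289993; V(1,1) = max -> 1.034516
  V(0,0) = exp(-r*dt) * [p*0.000000 + (1-p)*1.034516] = 0.517838; exercise = 0.000000; V(0,0) = max -> 0.517838


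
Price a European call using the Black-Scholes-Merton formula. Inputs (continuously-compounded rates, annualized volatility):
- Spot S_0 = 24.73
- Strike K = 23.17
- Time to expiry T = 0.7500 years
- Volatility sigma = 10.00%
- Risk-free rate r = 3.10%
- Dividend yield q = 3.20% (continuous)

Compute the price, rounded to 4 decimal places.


Answer: Price = 1.7743

Derivation:
d1 = (ln(S/K) + (r - q + 0.5*sigma^2) * T) / (sigma * sqrt(T)) = 0.78702937
d2 = d1 - sigma * sqrt(T) = 0.70042683
exp(-rT) = 0.97701820; exp(-qT) = 0.97628571
C = S_0 * exp(-qT) * N(d1) - K * exp(-rT) * N(d2)
N(d1) = 0.78436766; N(d2) = 0.75816961
C = 24.7300 * 0.97628571 * 0.78436766 - 23.1700 * 0.97701820 * 0.75816961 = 1.7743


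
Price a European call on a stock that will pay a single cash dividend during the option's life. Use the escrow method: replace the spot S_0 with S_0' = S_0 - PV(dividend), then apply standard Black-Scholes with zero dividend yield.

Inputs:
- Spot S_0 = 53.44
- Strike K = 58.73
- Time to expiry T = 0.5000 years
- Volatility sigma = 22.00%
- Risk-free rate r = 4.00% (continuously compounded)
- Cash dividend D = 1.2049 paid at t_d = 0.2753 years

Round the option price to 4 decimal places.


PV(D) = D * exp(-r * t_d) = 1.2049 * 0.98904841 = 1.19170443
S_0' = S_0 - PV(D) = 53.4400 - 1.19170443 = 52.24829557
d1 = (ln(S_0'/K) + (r + sigma^2/2)*T) / (sigma*sqrt(T)) = -0.54539403
d2 = d1 - sigma*sqrt(T) = -0.70095752
exp(-rT) = 0.98019867
N(d1) = 0.29274127; N(d2) = 0.24166476
C = S_0' * N(d1) - K * exp(-rT) * N(d2) = 52.24829557 * 0.29274127 - 58.7300 * 0.98019867 * 0.24166476 = 1.3833

Answer: Price = 1.3833


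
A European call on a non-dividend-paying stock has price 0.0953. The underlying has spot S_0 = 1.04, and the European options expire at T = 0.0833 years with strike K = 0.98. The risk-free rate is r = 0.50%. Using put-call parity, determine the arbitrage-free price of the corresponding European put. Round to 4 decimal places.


Answer: Put price = 0.0349

Derivation:
Put-call parity: C - P = S_0 * exp(-qT) - K * exp(-rT).
S_0 * exp(-qT) = 1.0400 * 1.00000000 = 1.04000000
K * exp(-rT) = 0.9800 * 0.99958359 = 0.97959191
P = C - S*exp(-qT) + K*exp(-rT)
P = 0.0953 - 1.04000000 + 0.97959191 = 0.0349


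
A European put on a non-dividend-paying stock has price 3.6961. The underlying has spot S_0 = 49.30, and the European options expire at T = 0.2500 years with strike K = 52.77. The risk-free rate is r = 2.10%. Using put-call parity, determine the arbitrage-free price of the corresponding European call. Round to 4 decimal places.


Put-call parity: C - P = S_0 * exp(-qT) - K * exp(-rT).
S_0 * exp(-qT) = 49.3000 * 1.00000000 = 49.30000000
K * exp(-rT) = 52.7700 * 0.99476376 = 52.49368347
C = P + S*exp(-qT) - K*exp(-rT)
C = 3.6961 + 49.30000000 - 52.49368347 = 0.5024

Answer: Call price = 0.5024


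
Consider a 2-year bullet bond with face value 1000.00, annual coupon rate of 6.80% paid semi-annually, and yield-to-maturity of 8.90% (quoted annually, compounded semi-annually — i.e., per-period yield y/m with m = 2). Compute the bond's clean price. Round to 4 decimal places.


Answer: Price = 962.2869

Derivation:
Coupon per period c = face * coupon_rate / m = 34.000000
Periods per year m = 2; per-period yield y/m = 0.044500
Number of cashflows N = 4
Cashflows (t years, CF_t, discount factor 1/(1+y/m)^(m*t), PV):
  t = 0.5000: CF_t = 34.000000, DF = 0.957396, PV = 32.551460
  t = 1.0000: CF_t = 34.000000, DF = 0.916607, PV = 31.164634
  t = 1.5000: CF_t = 34.000000, DF = 0.877556, PV = 29.836892
  t = 2.0000: CF_t = 1034.000000, DF = 0.840168, PV = 868.733885
Price P = sum_t PV_t = 962.286871


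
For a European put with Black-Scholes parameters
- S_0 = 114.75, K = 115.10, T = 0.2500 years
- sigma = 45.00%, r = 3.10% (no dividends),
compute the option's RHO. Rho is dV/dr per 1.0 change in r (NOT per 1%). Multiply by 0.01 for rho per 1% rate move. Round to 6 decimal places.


d1 = 0.1334090365; d2 = -0.0915909635
phi(d1) = 0.3954078486; exp(-qT) = 1.0000000000; exp(-rT) = 0.9922799538
N(-d2) = 0.5364884843
Rho = -K*T*exp(-rT)*N(-d2) = -115.1000 * 0.2500 * 0.9922799538 * 0.5364884843 = -15.318278

Answer: Rho = -15.318278


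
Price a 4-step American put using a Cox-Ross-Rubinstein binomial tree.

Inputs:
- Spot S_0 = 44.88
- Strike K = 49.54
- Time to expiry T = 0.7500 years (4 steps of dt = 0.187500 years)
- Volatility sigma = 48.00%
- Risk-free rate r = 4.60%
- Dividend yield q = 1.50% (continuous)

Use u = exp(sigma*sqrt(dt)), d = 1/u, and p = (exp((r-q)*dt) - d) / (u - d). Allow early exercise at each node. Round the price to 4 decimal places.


dt = T/N = 0.187500
u = exp(sigma*sqrt(dt)) = 1.231024; d = 1/u = 0.812332
p = (exp((r-q)*dt) - d) / (u - d) = 0.462148
Discount per step: exp(-r*dt) = 0.991412
Stock lattice S(k, i) with i counting down-moves:
  k=0: S(0,0) = 44.8800
  k=1: S(1,0) = 55.2483; S(1,1) = 36.4575
  k=2: S(2,0) = 68.0120; S(2,1) = 44.8800; S(2,2) = 29.6156
  k=3: S(3,0) = 83.7244; S(3,1) = 55.2483; S(3,2) = 36.4575; S(3,3) = 24.0577
  k=4: S(4,0) = 103.0667; S(4,1) = 68.0120; S(4,2) = 44.8800; S(4,3) = 29.6156; S(4,4) = 19.5428
Terminal payoffs V(N, i) = max(K - S_T, 0):
  V(4,0) = 0.000000; V(4,1) = 0.000000; V(4,2) = 4.660000; V(4,3) = 19.924435; V(4,4) = 29.997182
Backward induction: V(k, i) = exp(-r*dt) * [p * V(k+1, i) + (1-p) * V(k+1, i+1)]; then take max(V_cont, immediate exercise) for American.
  V(3,0) = exp(-r*dt) * [p*0.000000 + (1-p)*0.000000] = 0.000000; exercise = 0.000000; V(3,0) = max -> 0.000000
  V(3,1) = exp(-r*dt) * [p*0.000000 + (1-p)*4.660000] = 2.484867; exercise = 0.000000; V(3,1) = max -> 2.484867
  V(3,2) = exp(-r*dt) * [p*4.660000 + (1-p)*19.924435] = 12.759485; exercise = 13.082538; V(3,2) = max -> 13.082538
  V(3,3) = exp(-r*dt) * [p*19.924435 + (1-p)*29.997182] = 25.124449; exercise = 25.482327; V(3,3) = max -> 25.482327
  V(2,0) = exp(-r*dt) * [p*0.000000 + (1-p)*2.484867] = 1.325014; exercise = 0.000000; V(2,0) = max -> 1.325014
  V(2,1) = exp(-r*dt) * [p*2.484867 + (1-p)*13.082538] = 8.114558; exercise = 4.660000; V(2,1) = max -> 8.114558
  V(2,2) = exp(-r*dt) * [p*13.082538 + (1-p)*25.482327] = 19.582167; exercise = 19.924435; V(2,2) = max -> 19.924435
  V(1,0) = exp(-r*dt) * [p*1.325014 + (1-p)*8.114558] = 4.934046; exercise = 0.000000; V(1,0) = max -> 4.934046
  V(1,1) = exp(-r*dt) * [p*8.114558 + (1-p)*19.924435] = 14.342290; exercise = 13.082538; V(1,1) = max -> 14.342290
  V(0,0) = exp(-r*dt) * [p*4.934046 + (1-p)*14.342290] = 9.908462; exercise = 4.660000; V(0,0) = max -> 9.908462

Answer: Price = V(0,0) = 9.9085


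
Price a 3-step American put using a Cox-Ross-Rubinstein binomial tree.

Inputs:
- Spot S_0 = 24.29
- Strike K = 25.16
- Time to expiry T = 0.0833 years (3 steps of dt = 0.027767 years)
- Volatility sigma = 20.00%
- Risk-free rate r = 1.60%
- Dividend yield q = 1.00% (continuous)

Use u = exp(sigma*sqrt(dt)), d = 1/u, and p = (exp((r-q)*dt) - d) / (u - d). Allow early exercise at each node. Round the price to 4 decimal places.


Answer: Price = V(0,0) = 1.0655

Derivation:
dt = T/N = 0.027767
u = exp(sigma*sqrt(dt)) = 1.033888; d = 1/u = 0.967223
p = (exp((r-q)*dt) - d) / (u - d) = 0.494168
Discount per step: exp(-r*dt) = 0.999556
Stock lattice S(k, i) with i counting down-moves:
  k=0: S(0,0) = 24.2900
  k=1: S(1,0) = 25.1131; S(1,1) = 23.4938
  k=2: S(2,0) = 25.9642; S(2,1) = 24.2900; S(2,2) = 22.7238
  k=3: S(3,0) = 26.8441; S(3,1) = 25.1131; S(3,2) = 23.4938; S(3,3) = 21.9789
Terminal payoffs V(N, i) = max(K - S_T, 0):
  V(3,0) = 0.000000; V(3,1) = 0.046855; V(3,2) = 1.666164; V(3,3) = 3.181059
Backward induction: V(k, i) = exp(-r*dt) * [p * V(k+1, i) + (1-p) * V(k+1, i+1)]; then take max(V_cont, immediate exercise) for American.
  V(2,0) = exp(-r*dt) * [p*0.000000 + (1-p)*0.046855] = 0.023690; exercise = 0.000000; V(2,0) = max -> 0.023690
  V(2,1) = exp(-r*dt) * [p*0.046855 + (1-p)*1.666164] = 0.865568; exercise = 0.870000; V(2,1) = max -> 0.870000
  V(2,2) = exp(-r*dt) * [p*1.666164 + (1-p)*3.181059] = 2.431366; exercise = 2.436232; V(2,2) = max -> 2.436232
  V(1,0) = exp(-r*dt) * [p*0.023690 + (1-p)*0.870000] = 0.451580; exercise = 0.046855; V(1,0) = max -> 0.451580
  V(1,1) = exp(-r*dt) * [p*0.870000 + (1-p)*2.436232] = 1.661512; exercise = 1.666164; V(1,1) = max -> 1.666164
  V(0,0) = exp(-r*dt) * [p*0.451580 + (1-p)*1.666164] = 1.065482; exercise = 0.870000; V(0,0) = max -> 1.065482


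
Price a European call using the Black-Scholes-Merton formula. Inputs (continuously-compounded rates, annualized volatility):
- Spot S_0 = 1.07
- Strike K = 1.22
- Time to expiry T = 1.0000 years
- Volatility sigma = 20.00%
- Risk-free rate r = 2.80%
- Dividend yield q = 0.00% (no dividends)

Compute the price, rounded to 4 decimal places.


Answer: Price = 0.0434

Derivation:
d1 = (ln(S/K) + (r - q + 0.5*sigma^2) * T) / (sigma * sqrt(T)) = -0.41596105
d2 = d1 - sigma * sqrt(T) = -0.61596105
exp(-rT) = 0.97238837; exp(-qT) = 1.00000000
C = S_0 * exp(-qT) * N(d1) - K * exp(-rT) * N(d2)
N(d1) = 0.33871925; N(d2) = 0.26896011
C = 1.0700 * 1.00000000 * 0.33871925 - 1.2200 * 0.97238837 * 0.26896011 = 0.0434


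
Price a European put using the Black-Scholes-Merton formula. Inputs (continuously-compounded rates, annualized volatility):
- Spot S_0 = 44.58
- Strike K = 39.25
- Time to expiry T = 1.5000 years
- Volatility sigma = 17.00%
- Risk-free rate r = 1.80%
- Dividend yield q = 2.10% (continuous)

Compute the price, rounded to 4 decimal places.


Answer: Price = 1.4459

Derivation:
d1 = (ln(S/K) + (r - q + 0.5*sigma^2) * T) / (sigma * sqrt(T)) = 0.69406476
d2 = d1 - sigma * sqrt(T) = 0.48585813
exp(-rT) = 0.97336124; exp(-qT) = 0.96899096
P = K * exp(-rT) * N(-d2) - S_0 * exp(-qT) * N(-d1)
N(-d1) = 0.24382080; N(-d2) = 0.31353388
P = 39.2500 * 0.97336124 * 0.31353388 - 44.5800 * 0.96899096 * 0.24382080 = 1.4459


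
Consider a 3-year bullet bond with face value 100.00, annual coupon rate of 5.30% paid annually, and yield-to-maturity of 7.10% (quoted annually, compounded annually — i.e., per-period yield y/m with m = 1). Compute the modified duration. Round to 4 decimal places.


Coupon per period c = face * coupon_rate / m = 5.300000
Periods per year m = 1; per-period yield y/m = 0.071000
Number of cashflows N = 3
Cashflows (t years, CF_t, discount factor 1/(1+y/m)^(m*t), PV):
  t = 1.0000: CF_t = 5.300000, DF = 0.933707, PV = 4.948646
  t = 2.0000: CF_t = 5.300000, DF = 0.871808, PV = 4.620585
  t = 3.0000: CF_t = 105.300000, DF = 0.814013, PV = 85.715618
Price P = sum_t PV_t = 95.284848
First compute Macaulay numerator sum_t t * PV_t:
  t * PV_t at t = 1.0000: 4.948646
  t * PV_t at t = 2.0000: 9.241169
  t * PV_t at t = 3.0000: 257.146853
Macaulay duration D = 271.336668 / 95.284848 = 2.847637
Modified duration = D / (1 + y/m) = 2.847637 / (1 + 0.071000) = 2.658858

Answer: Modified duration = 2.6589


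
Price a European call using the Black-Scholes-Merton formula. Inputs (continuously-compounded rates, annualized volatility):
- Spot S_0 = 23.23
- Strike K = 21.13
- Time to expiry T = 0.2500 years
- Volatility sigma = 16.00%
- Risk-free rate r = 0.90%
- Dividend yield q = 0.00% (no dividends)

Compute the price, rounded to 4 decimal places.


d1 = (ln(S/K) + (r - q + 0.5*sigma^2) * T) / (sigma * sqrt(T)) = 1.25250894
d2 = d1 - sigma * sqrt(T) = 1.17250894
exp(-rT) = 0.99775253; exp(-qT) = 1.00000000
C = S_0 * exp(-qT) * N(d1) - K * exp(-rT) * N(d2)
N(d1) = 0.89480776; N(d2) = 0.87950361
C = 23.2300 * 1.00000000 * 0.89480776 - 21.1300 * 0.99775253 * 0.87950361 = 2.2442

Answer: Price = 2.2442


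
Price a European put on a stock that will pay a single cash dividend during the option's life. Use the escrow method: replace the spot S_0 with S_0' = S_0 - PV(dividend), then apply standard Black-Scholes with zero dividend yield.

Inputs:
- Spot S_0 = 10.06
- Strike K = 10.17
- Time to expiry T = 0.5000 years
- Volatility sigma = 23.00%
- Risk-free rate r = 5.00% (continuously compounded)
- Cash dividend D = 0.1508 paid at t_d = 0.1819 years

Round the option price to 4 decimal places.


Answer: Price = 0.6468

Derivation:
PV(D) = D * exp(-r * t_d) = 0.1508 * 0.99094623 = 0.14943469
S_0' = S_0 - PV(D) = 10.0600 - 0.14943469 = 9.91056531
d1 = (ln(S_0'/K) + (r + sigma^2/2)*T) / (sigma*sqrt(T)) = 0.07614729
d2 = d1 - sigma*sqrt(T) = -0.08648727
exp(-rT) = 0.97530991
N(-d1) = 0.46965096; N(-d2) = 0.53446046
P = K * exp(-rT) * N(-d2) - S_0' * N(-d1) = 10.1700 * 0.97530991 * 0.53446046 - 9.91056531 * 0.46965096 = 0.6468


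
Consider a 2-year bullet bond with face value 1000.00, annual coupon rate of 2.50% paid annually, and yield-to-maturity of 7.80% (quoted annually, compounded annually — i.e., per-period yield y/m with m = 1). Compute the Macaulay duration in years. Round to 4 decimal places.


Coupon per period c = face * coupon_rate / m = 25.000000
Periods per year m = 1; per-period yield y/m = 0.078000
Number of cashflows N = 2
Cashflows (t years, CF_t, discount factor 1/(1+y/m)^(m*t), PV):
  t = 1.0000: CF_t = 25.000000, DF = 0.927644, PV = 23.191095
  t = 2.0000: CF_t = 1025.000000, DF = 0.860523, PV = 882.036066
Price P = sum_t PV_t = 905.227161
Macaulay numerator sum_t t * PV_t:
  t * PV_t at t = 1.0000: 23.191095
  t * PV_t at t = 2.0000: 1764.072132
Macaulay duration D = (sum_t t * PV_t) / P = 1787.263227 / 905.227161 = 1.974381

Answer: Macaulay duration = 1.9744 years


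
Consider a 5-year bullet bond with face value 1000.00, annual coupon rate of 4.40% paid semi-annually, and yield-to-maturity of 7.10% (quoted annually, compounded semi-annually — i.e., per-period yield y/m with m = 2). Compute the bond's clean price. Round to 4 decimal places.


Answer: Price = 888.0082

Derivation:
Coupon per period c = face * coupon_rate / m = 22.000000
Periods per year m = 2; per-period yield y/m = 0.035500
Number of cashflows N = 10
Cashflows (t years, CF_t, discount factor 1/(1+y/m)^(m*t), PV):
  t = 0.5000: CF_t = 22.000000, DF = 0.965717, PV = 21.245775
  t = 1.0000: CF_t = 22.000000, DF = 0.932609, PV = 20.517407
  t = 1.5000: CF_t = 22.000000, DF = 0.900637, PV = 19.814010
  t = 2.0000: CF_t = 22.000000, DF = 0.869760, PV = 19.134727
  t = 2.5000: CF_t = 22.000000, DF = 0.839942, PV = 18.478732
  t = 3.0000: CF_t = 22.000000, DF = 0.811147, PV = 17.845226
  t = 3.5000: CF_t = 22.000000, DF = 0.783338, PV = 17.233439
  t = 4.0000: CF_t = 22.000000, DF = 0.756483, PV = 16.642626
  t = 4.5000: CF_t = 22.000000, DF = 0.730549, PV = 16.072068
  t = 5.0000: CF_t = 1022.000000, DF = 0.705503, PV = 721.024237
Price P = sum_t PV_t = 888.008247


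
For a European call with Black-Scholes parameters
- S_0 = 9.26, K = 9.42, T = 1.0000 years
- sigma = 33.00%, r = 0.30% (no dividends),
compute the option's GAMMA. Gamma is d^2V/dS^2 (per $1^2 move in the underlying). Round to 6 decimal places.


d1 = 0.1221786669; d2 = -0.2078213331
phi(d1) = 0.3959757343; exp(-qT) = 1.0000000000; exp(-rT) = 0.9970044955
Gamma = exp(-qT) * phi(d1) / (S * sigma * sqrt(T)) = 1.0000000000 * 0.3959757343 / (9.2600 * 0.3300 * 1.0000000000) = 0.129582

Answer: Gamma = 0.129582


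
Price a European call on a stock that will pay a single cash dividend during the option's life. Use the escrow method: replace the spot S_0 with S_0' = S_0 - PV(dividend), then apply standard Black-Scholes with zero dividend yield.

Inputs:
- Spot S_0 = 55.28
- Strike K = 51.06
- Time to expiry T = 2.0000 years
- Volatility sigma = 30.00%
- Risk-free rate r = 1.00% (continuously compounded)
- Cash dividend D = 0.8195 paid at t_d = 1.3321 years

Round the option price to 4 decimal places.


Answer: Price = 11.1622

Derivation:
PV(D) = D * exp(-r * t_d) = 0.8195 * 0.98676733 = 0.80865583
S_0' = S_0 - PV(D) = 55.2800 - 0.80865583 = 54.47134417
d1 = (ln(S_0'/K) + (r + sigma^2/2)*T) / (sigma*sqrt(T)) = 0.41170905
d2 = d1 - sigma*sqrt(T) = -0.01255502
exp(-rT) = 0.98019867
N(d1) = 0.65972365; N(d2) = 0.49499140
C = S_0' * N(d1) - K * exp(-rT) * N(d2) = 54.47134417 * 0.65972365 - 51.0600 * 0.98019867 * 0.49499140 = 11.1622


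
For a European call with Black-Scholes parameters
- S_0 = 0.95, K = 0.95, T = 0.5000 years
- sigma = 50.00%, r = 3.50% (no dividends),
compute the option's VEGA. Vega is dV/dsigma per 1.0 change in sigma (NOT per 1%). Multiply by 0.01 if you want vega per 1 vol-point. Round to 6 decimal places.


d1 = 0.2262741700; d2 = -0.1272792206
phi(d1) = 0.3888589750; exp(-qT) = 1.0000000000; exp(-rT) = 0.9826522357
Vega = S * exp(-qT) * phi(d1) * sqrt(T) = 0.9500 * 1.0000000000 * 0.3888589750 * 0.7071067812 = 0.261217

Answer: Vega = 0.261217


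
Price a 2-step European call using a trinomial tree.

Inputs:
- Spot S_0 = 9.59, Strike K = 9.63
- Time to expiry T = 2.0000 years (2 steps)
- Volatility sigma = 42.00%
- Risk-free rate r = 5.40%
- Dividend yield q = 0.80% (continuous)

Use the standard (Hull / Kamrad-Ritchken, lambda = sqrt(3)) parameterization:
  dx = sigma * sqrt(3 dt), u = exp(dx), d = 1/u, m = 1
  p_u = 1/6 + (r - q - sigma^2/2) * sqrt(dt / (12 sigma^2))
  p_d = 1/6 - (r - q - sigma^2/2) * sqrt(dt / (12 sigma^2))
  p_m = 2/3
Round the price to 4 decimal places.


dt = T/N = 1.000000; dx = sigma*sqrt(3*dt) = 0.727461
u = exp(dx) = 2.069819; d = 1/u = 0.483134
p_u = 0.137662, p_m = 0.666667, p_d = 0.195672
Discount per step: exp(-r*dt) = 0.947432
Stock lattice S(k, j) with j the centered position index:
  k=0: S(0,+0) = 9.5900
  k=1: S(1,-1) = 4.6333; S(1,+0) = 9.5900; S(1,+1) = 19.8496
  k=2: S(2,-2) = 2.2385; S(2,-1) = 4.6333; S(2,+0) = 9.5900; S(2,+1) = 19.8496; S(2,+2) = 41.0850
Terminal payoffs V(N, j) = max(S_T - K, 0):
  V(2,-2) = 0.000000; V(2,-1) = 0.000000; V(2,+0) = 0.000000; V(2,+1) = 10.219568; V(2,+2) = 31.455020
Backward induction: V(k, j) = exp(-r*dt) * [p_u * V(k+1, j+1) + p_m * V(k+1, j) + p_d * V(k+1, j-1)]
  V(1,-1) = exp(-r*dt) * [p_u*0.000000 + p_m*0.000000 + p_d*0.000000] = 0.000000
  V(1,+0) = exp(-r*dt) * [p_u*10.219568 + p_m*0.000000 + p_d*0.000000] = 1.332888
  V(1,+1) = exp(-r*dt) * [p_u*31.455020 + p_m*10.219568 + p_d*0.000000] = 10.557422
  V(0,+0) = exp(-r*dt) * [p_u*10.557422 + p_m*1.332888 + p_d*0.000000] = 2.218834

Answer: Price = V(0,0) = 2.2188


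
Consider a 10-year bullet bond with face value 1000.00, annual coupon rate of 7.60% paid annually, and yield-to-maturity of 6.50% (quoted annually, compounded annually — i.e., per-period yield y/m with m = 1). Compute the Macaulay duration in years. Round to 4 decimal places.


Answer: Macaulay duration = 7.4603 years

Derivation:
Coupon per period c = face * coupon_rate / m = 76.000000
Periods per year m = 1; per-period yield y/m = 0.065000
Number of cashflows N = 10
Cashflows (t years, CF_t, discount factor 1/(1+y/m)^(m*t), PV):
  t = 1.0000: CF_t = 76.000000, DF = 0.938967, PV = 71.361502
  t = 2.0000: CF_t = 76.000000, DF = 0.881659, PV = 67.006105
  t = 3.0000: CF_t = 76.000000, DF = 0.827849, PV = 62.916531
  t = 4.0000: CF_t = 76.000000, DF = 0.777323, PV = 59.076555
  t = 5.0000: CF_t = 76.000000, DF = 0.729881, PV = 55.470944
  t = 6.0000: CF_t = 76.000000, DF = 0.685334, PV = 52.085393
  t = 7.0000: CF_t = 76.000000, DF = 0.643506, PV = 48.906472
  t = 8.0000: CF_t = 76.000000, DF = 0.604231, PV = 45.921570
  t = 9.0000: CF_t = 76.000000, DF = 0.567353, PV = 43.118845
  t = 10.0000: CF_t = 1076.000000, DF = 0.532726, PV = 573.213214
Price P = sum_t PV_t = 1079.077132
Macaulay numerator sum_t t * PV_t:
  t * PV_t at t = 1.0000: 71.361502
  t * PV_t at t = 2.0000: 134.012211
  t * PV_t at t = 3.0000: 188.749593
  t * PV_t at t = 4.0000: 236.306220
  t * PV_t at t = 5.0000: 277.354718
  t * PV_t at t = 6.0000: 312.512358
  t * PV_t at t = 7.0000: 342.345306
  t * PV_t at t = 8.0000: 367.372562
  t * PV_t at t = 9.0000: 388.069608
  t * PV_t at t = 10.0000: 5732.132142
Macaulay duration D = (sum_t t * PV_t) / P = 8050.216220 / 1079.077132 = 7.460279


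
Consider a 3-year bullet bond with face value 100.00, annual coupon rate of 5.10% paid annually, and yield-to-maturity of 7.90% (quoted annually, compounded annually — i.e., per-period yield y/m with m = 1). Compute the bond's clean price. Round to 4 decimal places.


Answer: Price = 92.7711

Derivation:
Coupon per period c = face * coupon_rate / m = 5.100000
Periods per year m = 1; per-period yield y/m = 0.079000
Number of cashflows N = 3
Cashflows (t years, CF_t, discount factor 1/(1+y/m)^(m*t), PV):
  t = 1.0000: CF_t = 5.100000, DF = 0.926784, PV = 4.726599
  t = 2.0000: CF_t = 5.100000, DF = 0.858929, PV = 4.380536
  t = 3.0000: CF_t = 105.100000, DF = 0.796041, PV = 83.663953
Price P = sum_t PV_t = 92.771088


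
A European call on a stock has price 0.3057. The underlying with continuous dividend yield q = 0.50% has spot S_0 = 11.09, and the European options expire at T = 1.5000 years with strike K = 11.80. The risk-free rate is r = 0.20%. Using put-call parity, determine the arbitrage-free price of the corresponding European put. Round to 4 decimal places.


Put-call parity: C - P = S_0 * exp(-qT) - K * exp(-rT).
S_0 * exp(-qT) = 11.0900 * 0.99252805 = 11.00713613
K * exp(-rT) = 11.8000 * 0.99700450 = 11.76465305
P = C - S*exp(-qT) + K*exp(-rT)
P = 0.3057 - 11.00713613 + 11.76465305 = 1.0632

Answer: Put price = 1.0632


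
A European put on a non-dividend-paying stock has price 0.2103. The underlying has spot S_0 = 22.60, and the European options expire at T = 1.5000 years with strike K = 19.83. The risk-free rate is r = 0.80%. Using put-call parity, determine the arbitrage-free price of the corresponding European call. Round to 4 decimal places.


Answer: Call price = 3.2168

Derivation:
Put-call parity: C - P = S_0 * exp(-qT) - K * exp(-rT).
S_0 * exp(-qT) = 22.6000 * 1.00000000 = 22.60000000
K * exp(-rT) = 19.8300 * 0.98807171 = 19.59346207
C = P + S*exp(-qT) - K*exp(-rT)
C = 0.2103 + 22.60000000 - 19.59346207 = 3.2168


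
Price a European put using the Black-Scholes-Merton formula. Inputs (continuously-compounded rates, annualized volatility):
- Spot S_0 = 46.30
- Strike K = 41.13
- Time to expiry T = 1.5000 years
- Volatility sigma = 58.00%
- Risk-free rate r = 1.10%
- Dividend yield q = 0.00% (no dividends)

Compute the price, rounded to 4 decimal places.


d1 = (ln(S/K) + (r - q + 0.5*sigma^2) * T) / (sigma * sqrt(T)) = 0.54508774
d2 = d1 - sigma * sqrt(T) = -0.16526429
exp(-rT) = 0.98363538; exp(-qT) = 1.00000000
P = K * exp(-rT) * N(-d2) - S_0 * exp(-qT) * N(-d1)
N(-d1) = 0.29284659; N(-d2) = 0.56563202
P = 41.1300 * 0.98363538 * 0.56563202 - 46.3000 * 1.00000000 * 0.29284659 = 9.3249

Answer: Price = 9.3249


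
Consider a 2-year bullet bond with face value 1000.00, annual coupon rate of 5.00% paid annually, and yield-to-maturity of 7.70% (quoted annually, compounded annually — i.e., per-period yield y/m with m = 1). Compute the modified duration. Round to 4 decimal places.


Answer: Modified duration = 1.8117

Derivation:
Coupon per period c = face * coupon_rate / m = 50.000000
Periods per year m = 1; per-period yield y/m = 0.077000
Number of cashflows N = 2
Cashflows (t years, CF_t, discount factor 1/(1+y/m)^(m*t), PV):
  t = 1.0000: CF_t = 50.000000, DF = 0.928505, PV = 46.425255
  t = 2.0000: CF_t = 1050.000000, DF = 0.862122, PV = 905.227820
Price P = sum_t PV_t = 951.653075
First compute Macaulay numerator sum_t t * PV_t:
  t * PV_t at t = 1.0000: 46.425255
  t * PV_t at t = 2.0000: 1810.455640
Macaulay duration D = 1856.880895 / 951.653075 = 1.951216
Modified duration = D / (1 + y/m) = 1.951216 / (1 + 0.077000) = 1.811714


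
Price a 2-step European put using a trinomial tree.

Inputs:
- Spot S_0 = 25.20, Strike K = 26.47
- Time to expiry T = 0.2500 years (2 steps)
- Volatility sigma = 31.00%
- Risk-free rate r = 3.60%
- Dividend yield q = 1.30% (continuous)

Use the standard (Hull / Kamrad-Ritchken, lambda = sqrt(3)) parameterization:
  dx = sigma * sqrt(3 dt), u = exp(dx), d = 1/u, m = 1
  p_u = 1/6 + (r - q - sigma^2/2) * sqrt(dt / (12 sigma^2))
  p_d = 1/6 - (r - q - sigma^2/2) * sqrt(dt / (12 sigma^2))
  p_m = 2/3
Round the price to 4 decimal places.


Answer: Price = V(0,0) = 2.2096

Derivation:
dt = T/N = 0.125000; dx = sigma*sqrt(3*dt) = 0.189835
u = exp(dx) = 1.209051; d = 1/u = 0.827095
p_u = 0.158419, p_m = 0.666667, p_d = 0.174914
Discount per step: exp(-r*dt) = 0.995510
Stock lattice S(k, j) with j the centered position index:
  k=0: S(0,+0) = 25.2000
  k=1: S(1,-1) = 20.8428; S(1,+0) = 25.2000; S(1,+1) = 30.4681
  k=2: S(2,-2) = 17.2390; S(2,-1) = 20.8428; S(2,+0) = 25.2000; S(2,+1) = 30.4681; S(2,+2) = 36.8374
Terminal payoffs V(N, j) = max(K - S_T, 0):
  V(2,-2) = 9.231020; V(2,-1) = 5.627201; V(2,+0) = 1.270000; V(2,+1) = 0.000000; V(2,+2) = 0.000000
Backward induction: V(k, j) = exp(-r*dt) * [p_u * V(k+1, j+1) + p_m * V(k+1, j) + p_d * V(k+1, j-1)]
  V(1,-1) = exp(-r*dt) * [p_u*1.270000 + p_m*5.627201 + p_d*9.231020] = 5.542297
  V(1,+0) = exp(-r*dt) * [p_u*0.000000 + p_m*1.270000 + p_d*5.627201] = 1.822722
  V(1,+1) = exp(-r*dt) * [p_u*0.000000 + p_m*0.000000 + p_d*1.270000] = 0.221143
  V(0,+0) = exp(-r*dt) * [p_u*0.221143 + p_m*1.822722 + p_d*5.542297] = 2.209640


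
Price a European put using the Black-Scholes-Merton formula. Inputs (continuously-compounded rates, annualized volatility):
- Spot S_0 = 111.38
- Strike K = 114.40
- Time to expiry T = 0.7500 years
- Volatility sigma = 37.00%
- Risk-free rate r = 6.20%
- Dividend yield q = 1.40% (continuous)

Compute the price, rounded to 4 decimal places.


Answer: Price = 13.4632

Derivation:
d1 = (ln(S/K) + (r - q + 0.5*sigma^2) * T) / (sigma * sqrt(T)) = 0.18907191
d2 = d1 - sigma * sqrt(T) = -0.13135749
exp(-rT) = 0.95456456; exp(-qT) = 0.98955493
P = K * exp(-rT) * N(-d2) - S_0 * exp(-qT) * N(-d1)
N(-d1) = 0.42501823; N(-d2) = 0.55225374
P = 114.4000 * 0.95456456 * 0.55225374 - 111.3800 * 0.98955493 * 0.42501823 = 13.4632


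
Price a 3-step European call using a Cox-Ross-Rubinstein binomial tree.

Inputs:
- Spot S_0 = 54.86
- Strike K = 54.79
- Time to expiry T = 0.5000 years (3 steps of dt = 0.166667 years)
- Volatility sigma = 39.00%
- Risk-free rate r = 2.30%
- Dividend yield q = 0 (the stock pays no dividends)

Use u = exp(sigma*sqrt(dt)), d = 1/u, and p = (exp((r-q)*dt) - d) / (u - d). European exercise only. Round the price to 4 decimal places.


Answer: Price = V(0,0) = 6.8352

Derivation:
dt = T/N = 0.166667
u = exp(sigma*sqrt(dt)) = 1.172592; d = 1/u = 0.852811
p = (exp((r-q)*dt) - d) / (u - d) = 0.472290
Discount per step: exp(-r*dt) = 0.996174
Stock lattice S(k, i) with i counting down-moves:
  k=0: S(0,0) = 54.8600
  k=1: S(1,0) = 64.3284; S(1,1) = 46.7852
  k=2: S(2,0) = 75.4310; S(2,1) = 54.8600; S(2,2) = 39.8990
  k=3: S(3,0) = 88.4498; S(3,1) = 64.3284; S(3,2) = 46.7852; S(3,3) = 34.0263
Terminal payoffs V(N, i) = max(S_T - K, 0):
  V(3,0) = 33.659785; V(3,1) = 9.538407; V(3,2) = 0.000000; V(3,3) = 0.000000
Backward induction: V(k, i) = exp(-r*dt) * [p * V(k+1, i) + (1-p) * V(k+1, i+1)].
  V(2,0) = exp(-r*dt) * [p*33.659785 + (1-p)*9.538407] = 20.850613
  V(2,1) = exp(-r*dt) * [p*9.538407 + (1-p)*0.000000] = 4.487659
  V(2,2) = exp(-r*dt) * [p*0.000000 + (1-p)*0.000000] = 0.000000
  V(1,0) = exp(-r*dt) * [p*20.850613 + (1-p)*4.487659] = 12.168982
  V(1,1) = exp(-r*dt) * [p*4.487659 + (1-p)*0.000000] = 2.111368
  V(0,0) = exp(-r*dt) * [p*12.168982 + (1-p)*2.111368] = 6.835227


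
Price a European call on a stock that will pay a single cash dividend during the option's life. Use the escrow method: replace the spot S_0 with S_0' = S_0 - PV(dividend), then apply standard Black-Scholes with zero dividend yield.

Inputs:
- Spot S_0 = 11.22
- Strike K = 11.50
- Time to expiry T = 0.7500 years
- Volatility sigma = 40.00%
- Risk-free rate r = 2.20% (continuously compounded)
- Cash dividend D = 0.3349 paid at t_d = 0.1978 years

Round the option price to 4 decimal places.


PV(D) = D * exp(-r * t_d) = 0.3349 * 0.99565785 = 0.33344582
S_0' = S_0 - PV(D) = 11.2200 - 0.33344582 = 10.88655418
d1 = (ln(S_0'/K) + (r + sigma^2/2)*T) / (sigma*sqrt(T)) = 0.06258890
d2 = d1 - sigma*sqrt(T) = -0.28382126
exp(-rT) = 0.98363538
N(d1) = 0.52495307; N(d2) = 0.38827368
C = S_0' * N(d1) - K * exp(-rT) * N(d2) = 10.88655418 * 0.52495307 - 11.5000 * 0.98363538 * 0.38827368 = 1.3229

Answer: Price = 1.3229


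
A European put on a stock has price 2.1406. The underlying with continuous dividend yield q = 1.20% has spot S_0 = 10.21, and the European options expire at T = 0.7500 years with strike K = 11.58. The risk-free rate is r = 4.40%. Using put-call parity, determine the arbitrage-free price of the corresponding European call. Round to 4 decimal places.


Put-call parity: C - P = S_0 * exp(-qT) - K * exp(-rT).
S_0 * exp(-qT) = 10.2100 * 0.99104038 = 10.11852227
K * exp(-rT) = 11.5800 * 0.96753856 = 11.20409652
C = P + S*exp(-qT) - K*exp(-rT)
C = 2.1406 + 10.11852227 - 11.20409652 = 1.0550

Answer: Call price = 1.0550


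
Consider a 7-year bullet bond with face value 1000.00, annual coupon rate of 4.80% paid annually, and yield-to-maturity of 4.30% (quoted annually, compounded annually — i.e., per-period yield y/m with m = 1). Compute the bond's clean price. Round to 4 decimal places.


Answer: Price = 1029.6804

Derivation:
Coupon per period c = face * coupon_rate / m = 48.000000
Periods per year m = 1; per-period yield y/m = 0.043000
Number of cashflows N = 7
Cashflows (t years, CF_t, discount factor 1/(1+y/m)^(m*t), PV):
  t = 1.0000: CF_t = 48.000000, DF = 0.958773, PV = 46.021093
  t = 2.0000: CF_t = 48.000000, DF = 0.919245, PV = 44.123771
  t = 3.0000: CF_t = 48.000000, DF = 0.881347, PV = 42.304670
  t = 4.0000: CF_t = 48.000000, DF = 0.845012, PV = 40.560566
  t = 5.0000: CF_t = 48.000000, DF = 0.810174, PV = 38.888366
  t = 6.0000: CF_t = 48.000000, DF = 0.776773, PV = 37.285106
  t = 7.0000: CF_t = 1048.000000, DF = 0.744749, PV = 780.496794
Price P = sum_t PV_t = 1029.680366


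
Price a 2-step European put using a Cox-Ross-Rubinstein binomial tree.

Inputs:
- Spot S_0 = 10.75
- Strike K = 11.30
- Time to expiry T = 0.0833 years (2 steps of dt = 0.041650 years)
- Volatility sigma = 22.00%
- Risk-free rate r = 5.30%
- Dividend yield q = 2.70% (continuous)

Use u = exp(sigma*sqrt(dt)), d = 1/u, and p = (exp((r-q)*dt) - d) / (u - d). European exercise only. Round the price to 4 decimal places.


Answer: Price = V(0,0) = 0.6392

Derivation:
dt = T/N = 0.041650
u = exp(sigma*sqrt(dt)) = 1.045922; d = 1/u = 0.956095
p = (exp((r-q)*dt) - d) / (u - d) = 0.500839
Discount per step: exp(-r*dt) = 0.997795
Stock lattice S(k, i) with i counting down-moves:
  k=0: S(0,0) = 10.7500
  k=1: S(1,0) = 11.2437; S(1,1) = 10.2780
  k=2: S(2,0) = 11.7600; S(2,1) = 10.7500; S(2,2) = 9.8268
Terminal payoffs V(N, i) = max(K - S_T, 0):
  V(2,0) = 0.000000; V(2,1) = 0.550000; V(2,2) = 1.473242
Backward induction: V(k, i) = exp(-r*dt) * [p * V(k+1, i) + (1-p) * V(k+1, i+1)].
  V(1,0) = exp(-r*dt) * [p*0.000000 + (1-p)*0.550000] = 0.273933
  V(1,1) = exp(-r*dt) * [p*0.550000 + (1-p)*1.473242] = 1.008617
  V(0,0) = exp(-r*dt) * [p*0.273933 + (1-p)*1.008617] = 0.639246


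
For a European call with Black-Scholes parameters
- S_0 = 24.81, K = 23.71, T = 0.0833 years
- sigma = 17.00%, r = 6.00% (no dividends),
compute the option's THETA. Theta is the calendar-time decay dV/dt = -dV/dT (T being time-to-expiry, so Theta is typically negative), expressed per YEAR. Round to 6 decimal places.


Answer: Theta = -2.869970

Derivation:
d1 = 1.0506802785; d2 = 1.0016153215
phi(d1) = 0.2297179431; exp(-qT) = 1.0000000000; exp(-rT) = 0.9950144692
Theta = -S*exp(-qT)*phi(d1)*sigma/(2*sqrt(T)) - r*K*exp(-rT)*N(d2) + q*S*exp(-qT)*N(d1)
N(d1) = 0.8532972716; N(d2) = 0.8417352909; sqrt(T) = 0.2886173938
Term 1 = -24.8100 * 1.0000000000 * 0.2297179431 * 0.1700 / (2 * 0.2886173938) = -1.6784874880
Term 2 = -0.0600 * 23.7100 * 0.9950144692 * 0.8417352909 = -1.1914826879
Term 3 = 0 (no dividend yield, q = 0)
Theta = -1.6784874880 + (-1.1914826879) + (0.0000000000) = -2.869970


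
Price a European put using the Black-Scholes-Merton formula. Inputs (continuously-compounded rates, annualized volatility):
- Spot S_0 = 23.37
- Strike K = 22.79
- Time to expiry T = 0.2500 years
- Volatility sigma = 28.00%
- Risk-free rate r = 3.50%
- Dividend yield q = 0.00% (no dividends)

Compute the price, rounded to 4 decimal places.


Answer: Price = 0.9305

Derivation:
d1 = (ln(S/K) + (r - q + 0.5*sigma^2) * T) / (sigma * sqrt(T)) = 0.31200932
d2 = d1 - sigma * sqrt(T) = 0.17200932
exp(-rT) = 0.99128817; exp(-qT) = 1.00000000
P = K * exp(-rT) * N(-d2) - S_0 * exp(-qT) * N(-d1)
N(-d1) = 0.37751672; N(-d2) = 0.43171510
P = 22.7900 * 0.99128817 * 0.43171510 - 23.3700 * 1.00000000 * 0.37751672 = 0.9305
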